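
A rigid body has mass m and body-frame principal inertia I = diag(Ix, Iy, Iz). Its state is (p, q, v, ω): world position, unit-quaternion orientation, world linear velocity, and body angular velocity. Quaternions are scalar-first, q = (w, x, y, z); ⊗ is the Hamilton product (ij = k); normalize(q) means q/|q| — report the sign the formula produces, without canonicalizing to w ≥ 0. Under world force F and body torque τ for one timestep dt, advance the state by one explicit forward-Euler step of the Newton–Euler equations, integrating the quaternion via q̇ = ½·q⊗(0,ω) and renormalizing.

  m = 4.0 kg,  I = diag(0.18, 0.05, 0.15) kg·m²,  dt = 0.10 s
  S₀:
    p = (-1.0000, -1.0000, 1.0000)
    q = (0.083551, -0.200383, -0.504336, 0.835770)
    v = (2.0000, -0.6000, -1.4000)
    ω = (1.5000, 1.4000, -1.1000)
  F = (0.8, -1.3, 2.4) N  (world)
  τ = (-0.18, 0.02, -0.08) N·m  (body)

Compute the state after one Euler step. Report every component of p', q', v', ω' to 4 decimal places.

precession coupling ω×(Iω) = (-0.1540, -0.0495, -0.2730)
(τ − ω×Iω)/I = (-0.1444, 1.3900, 1.2867)
ω + α·dt = (1.4856, 1.5390, -0.9713)
Hamilton product q⊗(0,ω) = (1.9259919, -0.4899819, 1.1502051, 0.3840617)
updated quaternion q' = (0.1786, -0.2234, -0.4438, 0.8492)
linear accel F/m = (0.2000, -0.3250, 0.6000)
p' = p + v·dt = (-0.8000, -1.0600, 0.8600)
new velocity v' = (2.0200, -0.6325, -1.3400)

p' = (-0.8000, -1.0600, 0.8600)
q' = (0.1786, -0.2234, -0.4438, 0.8492)
v' = (2.0200, -0.6325, -1.3400)
ω' = (1.4856, 1.5390, -0.9713)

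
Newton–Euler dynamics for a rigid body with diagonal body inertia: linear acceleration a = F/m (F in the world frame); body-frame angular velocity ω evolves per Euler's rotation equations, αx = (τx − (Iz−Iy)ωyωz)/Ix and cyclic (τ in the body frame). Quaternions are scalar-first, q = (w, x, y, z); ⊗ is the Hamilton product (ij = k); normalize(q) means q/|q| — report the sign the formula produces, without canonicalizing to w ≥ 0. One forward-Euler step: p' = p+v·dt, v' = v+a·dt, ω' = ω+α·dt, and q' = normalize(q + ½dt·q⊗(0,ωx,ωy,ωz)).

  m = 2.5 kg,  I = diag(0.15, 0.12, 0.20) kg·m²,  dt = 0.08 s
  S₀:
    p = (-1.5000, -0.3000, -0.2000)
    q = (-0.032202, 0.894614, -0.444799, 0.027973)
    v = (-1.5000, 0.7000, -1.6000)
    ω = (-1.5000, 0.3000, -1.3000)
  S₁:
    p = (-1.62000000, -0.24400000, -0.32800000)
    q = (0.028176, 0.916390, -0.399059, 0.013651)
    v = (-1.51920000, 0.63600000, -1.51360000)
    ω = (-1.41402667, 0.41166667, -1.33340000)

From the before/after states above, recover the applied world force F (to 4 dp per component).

v₁ − v₀ = (-0.01920000, -0.06400000, 0.08640000)
m·(v₁−v₀)/dt = (-0.6000, -2.0000, 2.7000)

F = (-0.6000, -2.0000, 2.7000)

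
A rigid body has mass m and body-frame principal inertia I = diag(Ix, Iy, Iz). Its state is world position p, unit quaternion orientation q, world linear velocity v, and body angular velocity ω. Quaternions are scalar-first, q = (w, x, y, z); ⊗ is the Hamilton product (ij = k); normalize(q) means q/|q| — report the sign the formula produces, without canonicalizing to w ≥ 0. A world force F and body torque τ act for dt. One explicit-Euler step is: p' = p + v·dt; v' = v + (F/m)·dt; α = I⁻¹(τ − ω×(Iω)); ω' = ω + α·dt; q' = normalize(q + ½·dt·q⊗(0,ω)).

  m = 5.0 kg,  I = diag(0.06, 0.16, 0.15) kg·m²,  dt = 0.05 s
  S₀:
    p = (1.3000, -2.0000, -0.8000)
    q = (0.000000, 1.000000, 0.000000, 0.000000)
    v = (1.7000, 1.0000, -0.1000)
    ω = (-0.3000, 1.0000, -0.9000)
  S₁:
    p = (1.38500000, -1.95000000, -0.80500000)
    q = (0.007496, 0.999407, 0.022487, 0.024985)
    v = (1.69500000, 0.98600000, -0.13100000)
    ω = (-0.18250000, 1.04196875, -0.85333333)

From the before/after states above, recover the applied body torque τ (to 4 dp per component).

τ = (0.1500, 0.1100, 0.1100)

Δω = ω₁−ω₀ = (0.11750000, 0.04196875, 0.04666667)
ω₀×(Iω₀) = (0.0090, -0.0243, -0.0300)
applied torque τ = (0.1500, 0.1100, 0.1100)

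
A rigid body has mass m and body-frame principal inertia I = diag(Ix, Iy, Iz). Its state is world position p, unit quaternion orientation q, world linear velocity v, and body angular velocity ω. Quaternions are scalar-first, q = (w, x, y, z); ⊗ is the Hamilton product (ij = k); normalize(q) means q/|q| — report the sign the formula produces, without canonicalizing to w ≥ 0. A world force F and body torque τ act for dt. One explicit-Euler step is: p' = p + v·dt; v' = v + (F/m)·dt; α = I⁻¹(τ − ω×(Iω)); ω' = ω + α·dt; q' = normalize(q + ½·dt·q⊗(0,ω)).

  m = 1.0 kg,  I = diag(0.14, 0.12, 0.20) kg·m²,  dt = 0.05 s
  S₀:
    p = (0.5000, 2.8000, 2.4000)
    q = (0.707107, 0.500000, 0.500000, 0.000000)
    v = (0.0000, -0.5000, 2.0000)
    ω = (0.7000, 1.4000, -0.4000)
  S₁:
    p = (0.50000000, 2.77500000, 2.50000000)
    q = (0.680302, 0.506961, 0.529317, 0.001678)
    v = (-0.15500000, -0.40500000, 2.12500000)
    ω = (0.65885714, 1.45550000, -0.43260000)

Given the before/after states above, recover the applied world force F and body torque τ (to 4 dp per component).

F = (-3.1000, 1.9000, 2.5000)
τ = (-0.1600, 0.1500, -0.1500)

v₁ − v₀ = (-0.15500000, 0.09500000, 0.12500000)
applied force F = (-3.1000, 1.9000, 2.5000)
rate change Δω = (-0.04114286, 0.05550000, -0.03260000)
gyro term ω₀×Iω₀ = (-0.0448, 0.0168, -0.0196)
I·α + gyro = (-0.1600, 0.1500, -0.1500)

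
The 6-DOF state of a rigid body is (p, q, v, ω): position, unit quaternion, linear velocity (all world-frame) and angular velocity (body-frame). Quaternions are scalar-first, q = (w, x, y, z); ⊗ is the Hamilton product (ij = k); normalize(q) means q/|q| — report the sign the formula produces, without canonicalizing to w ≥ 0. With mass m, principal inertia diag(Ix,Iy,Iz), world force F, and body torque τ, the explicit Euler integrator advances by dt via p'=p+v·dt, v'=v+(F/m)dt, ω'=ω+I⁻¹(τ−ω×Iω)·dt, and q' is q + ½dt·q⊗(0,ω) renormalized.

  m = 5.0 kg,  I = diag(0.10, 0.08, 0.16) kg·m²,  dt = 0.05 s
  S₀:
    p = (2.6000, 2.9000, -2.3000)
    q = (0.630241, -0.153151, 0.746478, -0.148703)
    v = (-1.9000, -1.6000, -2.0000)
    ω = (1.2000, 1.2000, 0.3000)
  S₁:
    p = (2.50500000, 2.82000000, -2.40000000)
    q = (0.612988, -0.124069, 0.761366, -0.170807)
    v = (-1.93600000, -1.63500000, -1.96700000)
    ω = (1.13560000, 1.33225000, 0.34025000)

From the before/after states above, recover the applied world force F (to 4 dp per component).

v₁ − v₀ = (-0.03600000, -0.03500000, 0.03300000)
F = m·Δv/dt = (-3.6000, -3.5000, 3.3000)

F = (-3.6000, -3.5000, 3.3000)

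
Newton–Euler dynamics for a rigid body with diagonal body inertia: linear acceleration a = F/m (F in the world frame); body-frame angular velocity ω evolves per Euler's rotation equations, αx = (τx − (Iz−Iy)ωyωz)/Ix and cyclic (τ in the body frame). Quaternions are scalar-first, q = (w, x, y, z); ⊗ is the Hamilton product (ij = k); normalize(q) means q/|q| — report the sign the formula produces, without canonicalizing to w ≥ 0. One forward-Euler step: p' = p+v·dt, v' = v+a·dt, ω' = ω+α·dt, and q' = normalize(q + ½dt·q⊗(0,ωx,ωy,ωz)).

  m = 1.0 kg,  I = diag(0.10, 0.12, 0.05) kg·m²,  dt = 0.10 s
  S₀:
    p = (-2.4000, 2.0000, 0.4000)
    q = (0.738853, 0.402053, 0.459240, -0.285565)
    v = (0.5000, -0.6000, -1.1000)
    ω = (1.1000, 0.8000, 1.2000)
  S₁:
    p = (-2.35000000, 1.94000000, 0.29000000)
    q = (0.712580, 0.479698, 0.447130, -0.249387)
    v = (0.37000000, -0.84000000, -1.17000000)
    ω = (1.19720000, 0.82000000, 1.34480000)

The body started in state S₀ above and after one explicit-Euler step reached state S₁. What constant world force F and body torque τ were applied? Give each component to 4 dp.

velocity change Δv = (-0.13000000, -0.24000000, -0.07000000)
applied force F = (-1.3000, -2.4000, -0.7000)
Δω = ω₁−ω₀ = (0.09720000, 0.02000000, 0.14480000)
gyro term ω₀×Iω₀ = (-0.0672, 0.0660, 0.0176)
I·α + gyro = (0.0300, 0.0900, 0.0900)

F = (-1.3000, -2.4000, -0.7000)
τ = (0.0300, 0.0900, 0.0900)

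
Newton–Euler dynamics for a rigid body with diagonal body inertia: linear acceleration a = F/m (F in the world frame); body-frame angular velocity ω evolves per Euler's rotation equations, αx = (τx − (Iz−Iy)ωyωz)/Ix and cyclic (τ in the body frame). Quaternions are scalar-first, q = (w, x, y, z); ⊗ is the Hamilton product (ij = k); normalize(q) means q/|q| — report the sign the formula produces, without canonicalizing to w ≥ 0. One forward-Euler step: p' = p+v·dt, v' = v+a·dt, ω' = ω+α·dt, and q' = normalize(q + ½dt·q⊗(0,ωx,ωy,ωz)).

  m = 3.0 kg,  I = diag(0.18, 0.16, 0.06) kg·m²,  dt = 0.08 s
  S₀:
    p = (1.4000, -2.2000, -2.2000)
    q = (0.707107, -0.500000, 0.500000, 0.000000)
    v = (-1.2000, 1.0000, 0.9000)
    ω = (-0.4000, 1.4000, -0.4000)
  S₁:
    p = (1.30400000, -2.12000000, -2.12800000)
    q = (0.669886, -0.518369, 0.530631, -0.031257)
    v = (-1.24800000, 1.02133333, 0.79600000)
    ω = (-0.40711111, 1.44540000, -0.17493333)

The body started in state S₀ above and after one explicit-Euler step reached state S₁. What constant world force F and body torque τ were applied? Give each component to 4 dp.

F = (-1.8000, 0.8000, -3.9000)
τ = (0.0400, 0.1100, 0.1800)

v₁ − v₀ = (-0.04800000, 0.02133333, -0.10400000)
F = m·Δv/dt = (-1.8000, 0.8000, -3.9000)
ω₁ − ω₀ = (-0.00711111, 0.04540000, 0.22506667)
gyro term ω₀×Iω₀ = (0.0560, 0.0192, 0.0112)
I·α + gyro = (0.0400, 0.1100, 0.1800)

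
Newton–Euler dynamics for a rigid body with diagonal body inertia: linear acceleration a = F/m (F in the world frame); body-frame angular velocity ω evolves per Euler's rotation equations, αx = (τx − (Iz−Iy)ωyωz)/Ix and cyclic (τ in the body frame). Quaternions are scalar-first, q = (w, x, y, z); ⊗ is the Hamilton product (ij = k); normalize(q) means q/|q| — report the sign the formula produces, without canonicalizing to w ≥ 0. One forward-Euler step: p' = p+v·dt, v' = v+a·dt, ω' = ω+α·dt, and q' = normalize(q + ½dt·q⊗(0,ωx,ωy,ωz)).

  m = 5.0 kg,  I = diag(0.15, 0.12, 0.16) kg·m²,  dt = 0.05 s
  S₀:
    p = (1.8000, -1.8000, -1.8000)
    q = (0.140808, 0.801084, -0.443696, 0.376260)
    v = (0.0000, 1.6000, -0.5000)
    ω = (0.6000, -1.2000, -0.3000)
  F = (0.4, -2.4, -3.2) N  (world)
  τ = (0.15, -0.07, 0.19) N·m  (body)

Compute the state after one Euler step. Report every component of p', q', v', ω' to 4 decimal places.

p + v·dt = (1.8000, -1.7200, -1.8250)
v + (F/m)dt = (0.0040, 1.5760, -0.5320)
angular accel α = (0.9040, -0.5983, 1.0525)
new body rate ω' = (0.6452, -1.2299, -0.2474)
2q̇ = q⊗(0,ω) = (-0.9002076, 0.6691056, 0.2971116, -0.7373256)
q' = normalize(q + ½dt·q⊗(0,ω)) = (0.1182, 0.8173, -0.4360, 0.3576)

p' = (1.8000, -1.7200, -1.8250)
q' = (0.1182, 0.8173, -0.4360, 0.3576)
v' = (0.0040, 1.5760, -0.5320)
ω' = (0.6452, -1.2299, -0.2474)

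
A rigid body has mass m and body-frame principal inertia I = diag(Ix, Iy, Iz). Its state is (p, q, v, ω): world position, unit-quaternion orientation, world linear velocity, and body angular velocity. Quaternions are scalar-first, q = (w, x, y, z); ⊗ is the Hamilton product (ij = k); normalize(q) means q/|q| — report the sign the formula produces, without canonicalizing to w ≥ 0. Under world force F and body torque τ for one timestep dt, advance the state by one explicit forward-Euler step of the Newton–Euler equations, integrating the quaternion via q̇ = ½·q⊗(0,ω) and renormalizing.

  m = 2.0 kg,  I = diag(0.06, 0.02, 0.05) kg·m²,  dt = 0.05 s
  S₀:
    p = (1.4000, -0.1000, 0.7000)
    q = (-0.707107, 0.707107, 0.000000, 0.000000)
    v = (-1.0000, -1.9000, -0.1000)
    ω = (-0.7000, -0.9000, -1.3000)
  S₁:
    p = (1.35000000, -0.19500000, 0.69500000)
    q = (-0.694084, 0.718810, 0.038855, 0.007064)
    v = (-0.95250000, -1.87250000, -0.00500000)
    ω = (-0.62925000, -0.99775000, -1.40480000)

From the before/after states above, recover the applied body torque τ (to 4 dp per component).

τ = (0.1200, -0.0300, -0.1300)

rate change Δω = (0.07075000, -0.09775000, -0.10480000)
τ = I·(Δω/dt) + ω₀×(Iω₀) = (0.1200, -0.0300, -0.1300)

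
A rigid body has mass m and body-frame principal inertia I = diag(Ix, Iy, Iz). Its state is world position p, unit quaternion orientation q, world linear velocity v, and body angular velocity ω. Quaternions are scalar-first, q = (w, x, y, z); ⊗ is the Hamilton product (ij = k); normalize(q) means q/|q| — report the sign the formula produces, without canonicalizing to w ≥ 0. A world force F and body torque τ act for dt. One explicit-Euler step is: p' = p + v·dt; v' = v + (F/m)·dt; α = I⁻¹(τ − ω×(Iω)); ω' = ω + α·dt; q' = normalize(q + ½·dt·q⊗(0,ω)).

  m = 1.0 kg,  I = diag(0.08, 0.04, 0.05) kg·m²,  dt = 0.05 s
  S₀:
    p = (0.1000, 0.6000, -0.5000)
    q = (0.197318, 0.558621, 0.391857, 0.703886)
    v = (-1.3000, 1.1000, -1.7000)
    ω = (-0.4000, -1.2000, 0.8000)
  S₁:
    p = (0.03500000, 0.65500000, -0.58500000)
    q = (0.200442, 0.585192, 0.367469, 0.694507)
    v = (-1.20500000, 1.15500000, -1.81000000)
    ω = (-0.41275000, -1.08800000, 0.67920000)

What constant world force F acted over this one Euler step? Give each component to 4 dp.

Δv = v₁−v₀ = (0.09500000, 0.05500000, -0.11000000)
applied force F = (1.9000, 1.1000, -2.2000)

F = (1.9000, 1.1000, -2.2000)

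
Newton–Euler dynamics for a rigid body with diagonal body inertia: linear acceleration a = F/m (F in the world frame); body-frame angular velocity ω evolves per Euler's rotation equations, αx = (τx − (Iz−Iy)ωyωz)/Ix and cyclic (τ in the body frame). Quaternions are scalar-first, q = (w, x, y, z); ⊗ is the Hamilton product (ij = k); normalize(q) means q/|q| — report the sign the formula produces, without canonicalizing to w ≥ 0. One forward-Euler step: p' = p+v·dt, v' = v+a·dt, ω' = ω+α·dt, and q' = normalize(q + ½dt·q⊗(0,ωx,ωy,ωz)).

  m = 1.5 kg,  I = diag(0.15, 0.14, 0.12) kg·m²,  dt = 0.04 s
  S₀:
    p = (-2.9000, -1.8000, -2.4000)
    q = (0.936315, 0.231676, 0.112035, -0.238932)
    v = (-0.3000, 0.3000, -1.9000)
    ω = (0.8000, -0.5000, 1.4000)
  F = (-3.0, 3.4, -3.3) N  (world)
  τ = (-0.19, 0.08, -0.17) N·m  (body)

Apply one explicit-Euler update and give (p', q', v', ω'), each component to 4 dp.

p' = (-2.9120, -1.7880, -2.4760)
q' = (0.9399, 0.2473, 0.0923, -0.2167)
v' = (-0.3800, 0.3907, -1.9880)
ω' = (0.7456, -0.4867, 1.3420)

gyro term ω×Iω = (0.0140, 0.0336, 0.0040)
(τ − ω×Iω)/I = (-1.3600, 0.3314, -1.4500)
ω + α·dt = (0.7456, -0.4867, 1.3420)
2q̇ = q⊗(0,ω) = (0.2051815, 0.7864350, -0.9836495, 1.1053750)
q + ½dt·q⊗(0,ω), renormalized = (0.9399, 0.2473, 0.0923, -0.2167)
a = F/m = (-2.0000, 2.2667, -2.2000)
p + v·dt = (-2.9120, -1.7880, -2.4760)
v + (F/m)dt = (-0.3800, 0.3907, -1.9880)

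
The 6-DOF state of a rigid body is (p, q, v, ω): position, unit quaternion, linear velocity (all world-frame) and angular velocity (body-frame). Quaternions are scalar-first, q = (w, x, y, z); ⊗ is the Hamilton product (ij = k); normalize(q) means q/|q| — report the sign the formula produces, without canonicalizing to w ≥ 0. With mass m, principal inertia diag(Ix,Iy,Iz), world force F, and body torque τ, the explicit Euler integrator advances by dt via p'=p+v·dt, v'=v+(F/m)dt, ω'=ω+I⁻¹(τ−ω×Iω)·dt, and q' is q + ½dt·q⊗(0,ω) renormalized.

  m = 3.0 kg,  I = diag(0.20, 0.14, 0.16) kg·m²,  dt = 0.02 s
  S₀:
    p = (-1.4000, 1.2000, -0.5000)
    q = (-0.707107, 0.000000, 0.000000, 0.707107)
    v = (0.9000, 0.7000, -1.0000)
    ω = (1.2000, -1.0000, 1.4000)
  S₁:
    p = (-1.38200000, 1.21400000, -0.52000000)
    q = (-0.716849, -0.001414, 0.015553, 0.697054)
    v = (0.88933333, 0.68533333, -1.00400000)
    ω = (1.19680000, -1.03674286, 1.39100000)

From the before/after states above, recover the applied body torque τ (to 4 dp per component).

τ = (-0.0600, -0.1900, 0.0000)

ω₁ − ω₀ = (-0.00320000, -0.03674286, -0.00900000)
I·α + gyro = (-0.0600, -0.1900, 0.0000)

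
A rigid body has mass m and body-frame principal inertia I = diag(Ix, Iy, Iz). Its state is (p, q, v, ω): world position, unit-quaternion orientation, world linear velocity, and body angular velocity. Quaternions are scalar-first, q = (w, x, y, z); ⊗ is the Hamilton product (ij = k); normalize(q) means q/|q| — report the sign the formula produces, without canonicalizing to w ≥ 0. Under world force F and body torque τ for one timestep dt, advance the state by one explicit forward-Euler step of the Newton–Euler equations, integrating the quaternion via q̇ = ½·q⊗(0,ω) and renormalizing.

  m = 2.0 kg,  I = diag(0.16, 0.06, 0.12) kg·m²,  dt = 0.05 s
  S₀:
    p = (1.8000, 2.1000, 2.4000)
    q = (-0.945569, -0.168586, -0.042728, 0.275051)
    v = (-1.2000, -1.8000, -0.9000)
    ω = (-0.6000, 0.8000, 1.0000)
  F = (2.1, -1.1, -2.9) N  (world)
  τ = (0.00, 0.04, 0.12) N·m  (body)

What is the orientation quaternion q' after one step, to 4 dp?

2q̇ = q⊗(0,ω) = (-0.3420202, 0.3045726, -0.7528998, -1.1060746)
q + ½dt·q⊗(0,ω), renormalized = (-0.9535, -0.1609, -0.0615, 0.2472)

q' = (-0.9535, -0.1609, -0.0615, 0.2472)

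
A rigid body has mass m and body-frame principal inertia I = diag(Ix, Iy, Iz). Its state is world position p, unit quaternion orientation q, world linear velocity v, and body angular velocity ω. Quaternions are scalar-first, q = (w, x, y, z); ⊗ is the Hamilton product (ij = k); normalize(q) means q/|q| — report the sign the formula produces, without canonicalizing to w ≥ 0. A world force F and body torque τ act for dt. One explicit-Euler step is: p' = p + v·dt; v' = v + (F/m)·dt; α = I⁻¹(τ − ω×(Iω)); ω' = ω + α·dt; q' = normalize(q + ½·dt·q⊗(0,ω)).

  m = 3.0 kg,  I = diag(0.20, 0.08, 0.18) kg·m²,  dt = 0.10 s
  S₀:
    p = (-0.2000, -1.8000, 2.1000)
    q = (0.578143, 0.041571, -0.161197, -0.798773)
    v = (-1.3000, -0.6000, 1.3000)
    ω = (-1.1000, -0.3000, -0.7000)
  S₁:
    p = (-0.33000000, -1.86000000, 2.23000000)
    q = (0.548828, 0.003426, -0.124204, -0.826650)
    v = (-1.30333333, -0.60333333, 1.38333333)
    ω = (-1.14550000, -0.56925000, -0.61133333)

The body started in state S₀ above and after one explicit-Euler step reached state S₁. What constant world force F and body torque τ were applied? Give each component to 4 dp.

F = (-0.1000, -0.1000, 2.5000)
τ = (-0.0700, -0.2000, 0.1200)

ω₁ − ω₀ = (-0.04550000, -0.26925000, 0.08866667)
gyro term ω₀×Iω₀ = (0.0210, 0.0154, -0.0396)
I·α + gyro = (-0.0700, -0.2000, 0.1200)
Δv = v₁−v₀ = (-0.00333333, -0.00333333, 0.08333333)
m·(v₁−v₀)/dt = (-0.1000, -0.1000, 2.5000)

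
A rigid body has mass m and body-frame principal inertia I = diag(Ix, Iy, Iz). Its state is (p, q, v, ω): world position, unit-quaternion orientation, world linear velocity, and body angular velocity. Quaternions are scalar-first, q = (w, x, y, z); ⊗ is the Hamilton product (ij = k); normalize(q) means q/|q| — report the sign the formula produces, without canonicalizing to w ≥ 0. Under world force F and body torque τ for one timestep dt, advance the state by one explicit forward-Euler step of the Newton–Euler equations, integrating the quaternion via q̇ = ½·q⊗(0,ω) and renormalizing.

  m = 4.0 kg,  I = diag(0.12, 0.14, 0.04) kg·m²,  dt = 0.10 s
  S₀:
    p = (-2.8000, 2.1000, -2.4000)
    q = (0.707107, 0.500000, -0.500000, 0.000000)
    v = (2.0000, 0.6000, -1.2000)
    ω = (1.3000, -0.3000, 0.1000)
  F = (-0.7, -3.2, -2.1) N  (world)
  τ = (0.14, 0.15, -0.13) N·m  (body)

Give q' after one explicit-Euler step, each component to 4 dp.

q' = (0.6656, 0.5422, -0.5120, 0.0285)

2q̇ = q⊗(0,ω) = (-0.8000000, 0.8692391, -0.2621321, 0.5707107)
q + ½dt·q⊗(0,ω), renormalized = (0.6656, 0.5422, -0.5120, 0.0285)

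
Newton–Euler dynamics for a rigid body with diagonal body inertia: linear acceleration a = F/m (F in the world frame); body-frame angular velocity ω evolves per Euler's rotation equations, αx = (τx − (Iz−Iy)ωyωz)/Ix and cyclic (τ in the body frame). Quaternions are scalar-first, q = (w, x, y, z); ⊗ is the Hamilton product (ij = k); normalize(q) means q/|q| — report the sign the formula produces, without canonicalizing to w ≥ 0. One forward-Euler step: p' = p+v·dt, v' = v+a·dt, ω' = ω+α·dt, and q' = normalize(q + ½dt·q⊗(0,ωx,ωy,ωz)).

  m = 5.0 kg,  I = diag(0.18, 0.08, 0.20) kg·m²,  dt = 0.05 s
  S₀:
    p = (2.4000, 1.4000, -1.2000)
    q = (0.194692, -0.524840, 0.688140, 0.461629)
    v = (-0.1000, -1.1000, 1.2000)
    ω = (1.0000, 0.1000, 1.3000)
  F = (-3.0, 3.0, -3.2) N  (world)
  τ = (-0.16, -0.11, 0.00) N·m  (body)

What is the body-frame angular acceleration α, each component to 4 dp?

α = (-0.9756, -1.0500, 0.0500)

ω×(Iω) gyroscopic = (0.0156, -0.0260, -0.0100)
angular accel α = (-0.9756, -1.0500, 0.0500)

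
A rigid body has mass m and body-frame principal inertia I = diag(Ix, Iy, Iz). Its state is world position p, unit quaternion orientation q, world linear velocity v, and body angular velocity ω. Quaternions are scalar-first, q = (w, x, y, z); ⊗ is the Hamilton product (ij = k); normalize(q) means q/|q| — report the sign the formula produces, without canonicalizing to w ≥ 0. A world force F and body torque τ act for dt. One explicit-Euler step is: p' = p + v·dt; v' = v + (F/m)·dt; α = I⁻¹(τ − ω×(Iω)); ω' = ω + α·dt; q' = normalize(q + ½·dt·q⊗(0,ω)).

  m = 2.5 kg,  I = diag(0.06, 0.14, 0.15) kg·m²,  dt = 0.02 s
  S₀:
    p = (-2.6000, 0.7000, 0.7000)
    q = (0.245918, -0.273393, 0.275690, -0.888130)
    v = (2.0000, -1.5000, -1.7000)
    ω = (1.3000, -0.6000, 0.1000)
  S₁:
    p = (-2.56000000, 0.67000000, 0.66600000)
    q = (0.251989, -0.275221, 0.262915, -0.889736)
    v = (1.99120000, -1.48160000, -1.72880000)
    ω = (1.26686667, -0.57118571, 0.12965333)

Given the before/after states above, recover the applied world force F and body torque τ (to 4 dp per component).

F = (-1.1000, 2.3000, -3.6000)
τ = (-0.1000, 0.1900, 0.1600)

v₁ − v₀ = (-0.00880000, 0.01840000, -0.02880000)
F = m·Δv/dt = (-1.1000, 2.3000, -3.6000)
ω₁ − ω₀ = (-0.03313333, 0.02881429, 0.02965333)
precession coupling = (-0.0006, -0.0117, -0.0624)
I·α + gyro = (-0.1000, 0.1900, 0.1600)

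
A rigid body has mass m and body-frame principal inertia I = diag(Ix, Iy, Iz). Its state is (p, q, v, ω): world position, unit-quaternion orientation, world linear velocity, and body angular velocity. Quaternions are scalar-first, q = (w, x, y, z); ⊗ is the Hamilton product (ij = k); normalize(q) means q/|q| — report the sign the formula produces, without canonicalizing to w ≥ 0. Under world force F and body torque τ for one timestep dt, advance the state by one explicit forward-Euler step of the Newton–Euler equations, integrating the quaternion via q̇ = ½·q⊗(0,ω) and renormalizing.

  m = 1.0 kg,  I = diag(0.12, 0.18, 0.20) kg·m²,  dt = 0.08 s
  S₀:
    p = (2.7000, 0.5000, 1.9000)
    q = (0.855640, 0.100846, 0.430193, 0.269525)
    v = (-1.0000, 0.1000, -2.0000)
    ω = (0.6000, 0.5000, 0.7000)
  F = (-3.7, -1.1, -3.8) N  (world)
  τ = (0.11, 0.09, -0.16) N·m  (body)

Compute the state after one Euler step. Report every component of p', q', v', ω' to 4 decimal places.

p' = p + v·dt = (2.6200, 0.5080, 1.7400)
v + (F/m)dt = (-1.2960, 0.0120, -2.3040)
gyro term ω×Iω = (0.0070, -0.0336, 0.0180)
(τ − ω×Iω)/I = (0.8583, 0.6867, -0.8900)
new body rate ω' = (0.6687, 0.5549, 0.6288)
2q̇ = q⊗(0,ω) = (-0.4642716, 0.6797566, 0.5189428, 0.3912552)
q + ½dt·q⊗(0,ω), renormalized = (0.8363, 0.1279, 0.4506, 0.2849)

p' = (2.6200, 0.5080, 1.7400)
q' = (0.8363, 0.1279, 0.4506, 0.2849)
v' = (-1.2960, 0.0120, -2.3040)
ω' = (0.6687, 0.5549, 0.6288)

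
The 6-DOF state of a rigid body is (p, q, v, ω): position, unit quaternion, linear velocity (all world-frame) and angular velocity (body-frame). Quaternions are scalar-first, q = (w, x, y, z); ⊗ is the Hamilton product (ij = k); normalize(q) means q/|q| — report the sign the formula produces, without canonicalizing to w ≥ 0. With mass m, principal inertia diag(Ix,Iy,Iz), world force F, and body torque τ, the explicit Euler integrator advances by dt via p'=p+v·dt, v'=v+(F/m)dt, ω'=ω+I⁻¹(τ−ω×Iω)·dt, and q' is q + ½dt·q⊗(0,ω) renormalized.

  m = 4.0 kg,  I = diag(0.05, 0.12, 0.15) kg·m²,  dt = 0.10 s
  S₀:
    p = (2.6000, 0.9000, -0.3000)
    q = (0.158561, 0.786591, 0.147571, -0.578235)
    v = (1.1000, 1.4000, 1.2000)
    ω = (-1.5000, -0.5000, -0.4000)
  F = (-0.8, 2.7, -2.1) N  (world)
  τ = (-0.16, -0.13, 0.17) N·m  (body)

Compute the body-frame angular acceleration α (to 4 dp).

α = (-3.3200, -0.5833, 0.7833)

precession coupling ω×(Iω) = (0.0060, -0.0600, 0.0525)
angular accel α = (-3.3200, -0.5833, 0.7833)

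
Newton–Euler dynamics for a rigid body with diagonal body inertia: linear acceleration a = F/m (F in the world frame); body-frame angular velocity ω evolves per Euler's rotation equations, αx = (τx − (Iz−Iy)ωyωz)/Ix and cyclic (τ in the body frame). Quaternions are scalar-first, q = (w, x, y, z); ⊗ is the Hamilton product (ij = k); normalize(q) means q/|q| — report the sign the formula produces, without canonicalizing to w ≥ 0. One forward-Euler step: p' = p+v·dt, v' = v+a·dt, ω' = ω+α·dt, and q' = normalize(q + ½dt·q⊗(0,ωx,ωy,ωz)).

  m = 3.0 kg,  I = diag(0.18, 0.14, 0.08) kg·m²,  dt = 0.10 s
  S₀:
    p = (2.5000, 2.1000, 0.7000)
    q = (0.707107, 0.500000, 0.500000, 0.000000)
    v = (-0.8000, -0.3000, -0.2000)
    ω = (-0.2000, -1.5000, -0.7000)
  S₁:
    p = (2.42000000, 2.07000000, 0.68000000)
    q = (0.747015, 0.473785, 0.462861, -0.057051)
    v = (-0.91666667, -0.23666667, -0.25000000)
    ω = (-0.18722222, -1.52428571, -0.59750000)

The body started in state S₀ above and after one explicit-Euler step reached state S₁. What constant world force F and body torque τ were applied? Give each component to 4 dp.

Δω = ω₁−ω₀ = (0.01277778, -0.02428571, 0.10250000)
gyro term ω₀×Iω₀ = (-0.0630, 0.0140, -0.0120)
τ = I·(Δω/dt) + ω₀×(Iω₀) = (-0.0400, -0.0200, 0.0700)
Δv = v₁−v₀ = (-0.11666667, 0.06333333, -0.05000000)
m·(v₁−v₀)/dt = (-3.5000, 1.9000, -1.5000)

F = (-3.5000, 1.9000, -1.5000)
τ = (-0.0400, -0.0200, 0.0700)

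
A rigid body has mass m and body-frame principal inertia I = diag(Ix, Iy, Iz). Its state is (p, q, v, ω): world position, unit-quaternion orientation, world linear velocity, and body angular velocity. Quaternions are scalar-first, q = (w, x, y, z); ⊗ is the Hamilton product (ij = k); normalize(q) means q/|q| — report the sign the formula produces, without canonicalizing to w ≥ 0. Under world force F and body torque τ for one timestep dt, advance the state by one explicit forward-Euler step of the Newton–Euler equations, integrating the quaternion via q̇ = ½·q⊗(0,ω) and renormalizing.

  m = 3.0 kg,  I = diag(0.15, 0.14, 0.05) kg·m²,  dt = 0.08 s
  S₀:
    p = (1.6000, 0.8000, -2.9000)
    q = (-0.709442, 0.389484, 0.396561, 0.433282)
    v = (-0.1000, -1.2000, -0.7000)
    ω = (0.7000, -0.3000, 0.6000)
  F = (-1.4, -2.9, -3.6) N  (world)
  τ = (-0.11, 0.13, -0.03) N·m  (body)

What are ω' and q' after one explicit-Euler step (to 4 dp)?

precession coupling ω×(Iω) = (0.0162, 0.0420, 0.0021)
α = I⁻¹(τ − ω×Iω) = (-0.8413, 0.6286, -0.6420)
ω + α·dt = (0.6327, -0.2497, 0.5486)
2q̇ = q⊗(0,ω) = (-0.4136397, -0.1286882, 0.2824396, -0.8201031)
q' = normalize(q + ½dt·q⊗(0,ω)) = (-0.7254, 0.3840, 0.4076, 0.4002)

ω' = (0.6327, -0.2497, 0.5486)
q' = (-0.7254, 0.3840, 0.4076, 0.4002)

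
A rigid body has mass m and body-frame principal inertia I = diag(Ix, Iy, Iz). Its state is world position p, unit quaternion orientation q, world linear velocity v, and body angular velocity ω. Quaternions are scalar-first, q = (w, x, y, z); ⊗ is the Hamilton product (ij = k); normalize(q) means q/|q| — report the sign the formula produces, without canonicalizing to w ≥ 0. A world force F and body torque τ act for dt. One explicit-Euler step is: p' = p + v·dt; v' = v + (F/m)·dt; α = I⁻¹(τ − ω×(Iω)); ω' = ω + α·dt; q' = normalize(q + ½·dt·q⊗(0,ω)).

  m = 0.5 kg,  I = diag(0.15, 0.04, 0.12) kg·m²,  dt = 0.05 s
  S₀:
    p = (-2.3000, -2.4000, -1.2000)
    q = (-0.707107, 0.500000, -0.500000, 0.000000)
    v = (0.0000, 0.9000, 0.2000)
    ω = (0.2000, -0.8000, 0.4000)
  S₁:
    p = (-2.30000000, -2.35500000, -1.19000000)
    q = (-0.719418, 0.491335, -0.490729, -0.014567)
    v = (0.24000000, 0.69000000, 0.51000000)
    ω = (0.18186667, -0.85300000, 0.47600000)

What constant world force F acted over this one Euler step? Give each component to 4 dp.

v₁ − v₀ = (0.24000000, -0.21000000, 0.31000000)
F = m·Δv/dt = (2.4000, -2.1000, 3.1000)

F = (2.4000, -2.1000, 3.1000)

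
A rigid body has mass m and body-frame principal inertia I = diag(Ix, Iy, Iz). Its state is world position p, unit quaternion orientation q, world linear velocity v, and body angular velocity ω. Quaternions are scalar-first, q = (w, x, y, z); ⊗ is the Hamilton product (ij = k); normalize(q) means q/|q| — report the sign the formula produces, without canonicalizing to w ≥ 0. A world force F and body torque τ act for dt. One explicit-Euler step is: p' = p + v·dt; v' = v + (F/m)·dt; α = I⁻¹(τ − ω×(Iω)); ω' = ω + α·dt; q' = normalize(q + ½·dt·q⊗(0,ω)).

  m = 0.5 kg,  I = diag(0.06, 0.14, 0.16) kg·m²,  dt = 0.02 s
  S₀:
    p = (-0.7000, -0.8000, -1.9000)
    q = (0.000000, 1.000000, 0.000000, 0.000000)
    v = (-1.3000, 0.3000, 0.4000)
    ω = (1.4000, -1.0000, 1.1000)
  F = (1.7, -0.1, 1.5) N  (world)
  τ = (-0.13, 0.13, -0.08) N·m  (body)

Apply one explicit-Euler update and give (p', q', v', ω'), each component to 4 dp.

p + v·dt = (-0.7260, -0.7940, -1.8920)
v' = v + a·dt = (-1.2320, 0.2960, 0.4600)
gyro term ω×Iω = (-0.0220, -0.1540, -0.1120)
α = I⁻¹(τ − ω×Iω) = (-1.8000, 2.0286, 0.2000)
ω + α·dt = (1.3640, -0.9594, 1.1040)
2q̇ = q⊗(0,ω) = (-1.4000000, 0.0000000, -1.1000000, -1.0000000)
q + ½dt·q⊗(0,ω), renormalized = (-0.0140, 0.9998, -0.0110, -0.0100)

p' = (-0.7260, -0.7940, -1.8920)
q' = (-0.0140, 0.9998, -0.0110, -0.0100)
v' = (-1.2320, 0.2960, 0.4600)
ω' = (1.3640, -0.9594, 1.1040)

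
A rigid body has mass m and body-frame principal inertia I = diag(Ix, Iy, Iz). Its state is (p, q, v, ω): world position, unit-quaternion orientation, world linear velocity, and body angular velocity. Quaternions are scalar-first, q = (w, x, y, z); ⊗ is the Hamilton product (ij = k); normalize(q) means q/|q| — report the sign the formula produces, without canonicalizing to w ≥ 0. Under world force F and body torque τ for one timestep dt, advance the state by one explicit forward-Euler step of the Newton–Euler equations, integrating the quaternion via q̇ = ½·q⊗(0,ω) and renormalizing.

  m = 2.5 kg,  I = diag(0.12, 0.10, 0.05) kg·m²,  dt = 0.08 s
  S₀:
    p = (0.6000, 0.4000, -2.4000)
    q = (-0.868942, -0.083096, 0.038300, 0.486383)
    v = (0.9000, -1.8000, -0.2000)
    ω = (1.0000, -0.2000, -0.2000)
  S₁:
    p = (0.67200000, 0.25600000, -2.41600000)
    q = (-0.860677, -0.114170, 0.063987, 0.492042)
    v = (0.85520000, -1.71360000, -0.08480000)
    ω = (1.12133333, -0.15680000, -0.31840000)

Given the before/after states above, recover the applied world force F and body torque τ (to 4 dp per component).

F = (-1.4000, 2.7000, 3.6000)
τ = (0.1800, 0.0400, -0.0700)

rate change Δω = (0.12133333, 0.04320000, -0.11840000)
precession coupling = (-0.0020, -0.0140, 0.0040)
τ = I·(Δω/dt) + ω₀×(Iω₀) = (0.1800, 0.0400, -0.0700)
velocity change Δv = (-0.04480000, 0.08640000, 0.11520000)
applied force F = (-1.4000, 2.7000, 3.6000)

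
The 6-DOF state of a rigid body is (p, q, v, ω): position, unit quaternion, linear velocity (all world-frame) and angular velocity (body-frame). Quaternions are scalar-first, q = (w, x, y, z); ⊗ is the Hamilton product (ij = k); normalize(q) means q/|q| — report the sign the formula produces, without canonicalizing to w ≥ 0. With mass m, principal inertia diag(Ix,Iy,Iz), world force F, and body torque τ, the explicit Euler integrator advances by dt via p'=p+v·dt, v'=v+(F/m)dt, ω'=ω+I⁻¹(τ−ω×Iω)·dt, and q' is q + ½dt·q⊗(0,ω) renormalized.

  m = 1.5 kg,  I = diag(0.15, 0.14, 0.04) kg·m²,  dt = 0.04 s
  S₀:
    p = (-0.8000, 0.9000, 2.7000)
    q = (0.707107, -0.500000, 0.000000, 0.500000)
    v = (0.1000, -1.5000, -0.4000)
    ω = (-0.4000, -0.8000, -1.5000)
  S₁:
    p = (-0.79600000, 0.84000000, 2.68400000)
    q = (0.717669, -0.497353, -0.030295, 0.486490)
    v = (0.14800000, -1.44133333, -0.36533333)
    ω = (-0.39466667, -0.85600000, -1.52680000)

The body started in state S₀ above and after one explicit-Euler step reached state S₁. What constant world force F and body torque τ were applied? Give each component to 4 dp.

F = (1.8000, 2.2000, 1.3000)
τ = (-0.1000, -0.1300, -0.0300)

v₁ − v₀ = (0.04800000, 0.05866667, 0.03466667)
applied force F = (1.8000, 2.2000, 1.3000)
rate change Δω = (0.00533333, -0.05600000, -0.02680000)
precession coupling = (-0.1200, 0.0660, -0.0032)
applied torque τ = (-0.1000, -0.1300, -0.0300)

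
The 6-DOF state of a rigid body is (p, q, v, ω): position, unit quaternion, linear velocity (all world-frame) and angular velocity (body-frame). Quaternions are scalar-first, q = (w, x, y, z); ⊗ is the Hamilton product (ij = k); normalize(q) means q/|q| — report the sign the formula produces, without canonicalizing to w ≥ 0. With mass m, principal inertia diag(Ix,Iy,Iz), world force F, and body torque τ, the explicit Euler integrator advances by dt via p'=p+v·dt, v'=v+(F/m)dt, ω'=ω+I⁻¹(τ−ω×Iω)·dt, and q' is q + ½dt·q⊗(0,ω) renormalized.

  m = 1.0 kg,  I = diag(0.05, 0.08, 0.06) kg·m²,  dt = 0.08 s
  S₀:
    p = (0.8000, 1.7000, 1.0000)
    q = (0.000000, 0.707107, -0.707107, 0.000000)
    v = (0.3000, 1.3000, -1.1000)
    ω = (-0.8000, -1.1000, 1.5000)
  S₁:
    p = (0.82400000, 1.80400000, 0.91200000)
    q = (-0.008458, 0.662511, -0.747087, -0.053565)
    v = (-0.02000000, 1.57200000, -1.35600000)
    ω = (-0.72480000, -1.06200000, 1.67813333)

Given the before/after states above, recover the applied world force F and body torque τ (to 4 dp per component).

velocity change Δv = (-0.32000000, 0.27200000, -0.25600000)
m·(v₁−v₀)/dt = (-4.0000, 3.4000, -3.2000)
Δω = ω₁−ω₀ = (0.07520000, 0.03800000, 0.17813333)
ω₀×(Iω₀) = (0.0330, 0.0120, 0.0264)
τ = I·(Δω/dt) + ω₀×(Iω₀) = (0.0800, 0.0500, 0.1600)

F = (-4.0000, 3.4000, -3.2000)
τ = (0.0800, 0.0500, 0.1600)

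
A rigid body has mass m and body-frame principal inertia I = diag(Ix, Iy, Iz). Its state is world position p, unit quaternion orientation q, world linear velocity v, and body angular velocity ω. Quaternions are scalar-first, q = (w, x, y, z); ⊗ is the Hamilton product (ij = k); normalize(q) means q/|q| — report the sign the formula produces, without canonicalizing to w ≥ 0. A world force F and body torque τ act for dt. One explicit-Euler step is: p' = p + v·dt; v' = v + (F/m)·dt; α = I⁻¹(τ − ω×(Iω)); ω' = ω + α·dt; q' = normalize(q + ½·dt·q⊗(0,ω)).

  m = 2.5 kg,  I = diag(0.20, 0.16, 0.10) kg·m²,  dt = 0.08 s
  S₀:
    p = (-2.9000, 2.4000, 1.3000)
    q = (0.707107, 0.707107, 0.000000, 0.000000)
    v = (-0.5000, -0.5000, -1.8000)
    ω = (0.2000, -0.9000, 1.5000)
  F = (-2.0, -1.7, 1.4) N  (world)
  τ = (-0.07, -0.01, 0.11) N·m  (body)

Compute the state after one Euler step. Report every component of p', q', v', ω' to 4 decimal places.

p + v·dt = (-2.9400, 2.3600, 1.1560)
new velocity v' = (-0.5640, -0.5544, -1.7552)
α = I⁻¹(τ − ω×Iω) = (-0.7550, -0.2500, 1.0280)
new body rate ω' = (0.1396, -0.9200, 1.5822)
2q̇ = q⊗(0,ω) = (-0.1414214, 0.1414214, -1.6970568, 0.4242642)
updated quaternion q' = (0.6997, 0.7110, -0.0677, 0.0169)

p' = (-2.9400, 2.3600, 1.1560)
q' = (0.6997, 0.7110, -0.0677, 0.0169)
v' = (-0.5640, -0.5544, -1.7552)
ω' = (0.1396, -0.9200, 1.5822)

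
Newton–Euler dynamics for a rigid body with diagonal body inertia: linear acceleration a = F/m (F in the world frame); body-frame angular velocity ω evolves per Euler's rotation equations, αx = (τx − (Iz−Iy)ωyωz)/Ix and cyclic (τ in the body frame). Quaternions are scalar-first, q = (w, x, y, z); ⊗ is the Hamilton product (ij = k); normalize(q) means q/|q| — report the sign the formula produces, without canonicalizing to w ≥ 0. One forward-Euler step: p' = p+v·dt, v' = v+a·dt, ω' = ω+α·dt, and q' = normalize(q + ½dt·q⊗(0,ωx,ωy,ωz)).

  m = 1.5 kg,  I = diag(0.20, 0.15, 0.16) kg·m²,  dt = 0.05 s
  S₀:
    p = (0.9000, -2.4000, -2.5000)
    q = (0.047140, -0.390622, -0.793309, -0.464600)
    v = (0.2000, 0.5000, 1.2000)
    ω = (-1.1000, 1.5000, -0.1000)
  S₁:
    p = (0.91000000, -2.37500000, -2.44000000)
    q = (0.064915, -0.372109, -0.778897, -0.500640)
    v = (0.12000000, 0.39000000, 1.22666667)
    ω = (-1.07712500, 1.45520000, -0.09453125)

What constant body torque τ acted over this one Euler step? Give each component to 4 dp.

ω₁ − ω₀ = (0.02287500, -0.04480000, 0.00546875)
I·α + gyro = (0.0900, -0.1300, 0.1000)

τ = (0.0900, -0.1300, 0.1000)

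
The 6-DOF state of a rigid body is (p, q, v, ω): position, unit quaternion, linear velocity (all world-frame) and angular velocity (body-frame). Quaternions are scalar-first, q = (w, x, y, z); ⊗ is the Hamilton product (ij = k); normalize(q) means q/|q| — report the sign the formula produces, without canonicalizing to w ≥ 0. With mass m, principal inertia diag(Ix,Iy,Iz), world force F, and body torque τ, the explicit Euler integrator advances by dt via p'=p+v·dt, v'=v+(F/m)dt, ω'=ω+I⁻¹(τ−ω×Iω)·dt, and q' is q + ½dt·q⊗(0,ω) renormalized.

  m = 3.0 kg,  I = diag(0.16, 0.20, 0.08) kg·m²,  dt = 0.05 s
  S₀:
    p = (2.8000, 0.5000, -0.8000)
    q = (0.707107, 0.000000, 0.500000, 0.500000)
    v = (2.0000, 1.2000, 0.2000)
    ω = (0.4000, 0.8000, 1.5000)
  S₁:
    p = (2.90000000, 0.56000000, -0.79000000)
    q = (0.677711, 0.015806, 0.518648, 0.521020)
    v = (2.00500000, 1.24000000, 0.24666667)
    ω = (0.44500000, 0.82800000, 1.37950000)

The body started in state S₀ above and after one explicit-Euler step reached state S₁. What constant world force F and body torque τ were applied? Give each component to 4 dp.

F = (0.3000, 2.4000, 2.8000)
τ = (0.0000, 0.1600, -0.1800)

rate change Δω = (0.04500000, 0.02800000, -0.12050000)
ω₀×(Iω₀) = (-0.1440, 0.0480, 0.0128)
τ = I·(Δω/dt) + ω₀×(Iω₀) = (0.0000, 0.1600, -0.1800)
velocity change Δv = (0.00500000, 0.04000000, 0.04666667)
applied force F = (0.3000, 2.4000, 2.8000)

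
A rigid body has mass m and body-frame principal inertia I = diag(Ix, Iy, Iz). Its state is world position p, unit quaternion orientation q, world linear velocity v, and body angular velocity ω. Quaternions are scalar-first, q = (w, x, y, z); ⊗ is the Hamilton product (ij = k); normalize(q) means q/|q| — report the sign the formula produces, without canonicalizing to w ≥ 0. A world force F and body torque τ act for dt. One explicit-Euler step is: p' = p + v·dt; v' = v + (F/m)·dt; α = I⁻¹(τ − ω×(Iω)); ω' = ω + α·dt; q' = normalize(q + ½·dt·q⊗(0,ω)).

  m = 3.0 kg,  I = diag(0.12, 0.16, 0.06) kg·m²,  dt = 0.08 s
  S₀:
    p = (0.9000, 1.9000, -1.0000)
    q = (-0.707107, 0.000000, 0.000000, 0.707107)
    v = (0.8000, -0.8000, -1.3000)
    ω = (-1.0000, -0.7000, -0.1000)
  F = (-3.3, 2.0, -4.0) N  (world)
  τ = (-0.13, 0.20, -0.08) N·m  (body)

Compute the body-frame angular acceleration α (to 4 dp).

α = (-1.0250, 1.2125, -1.8000)

gyro term ω×Iω = (-0.0070, 0.0060, 0.0280)
α = I⁻¹(τ − ω×Iω) = (-1.0250, 1.2125, -1.8000)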